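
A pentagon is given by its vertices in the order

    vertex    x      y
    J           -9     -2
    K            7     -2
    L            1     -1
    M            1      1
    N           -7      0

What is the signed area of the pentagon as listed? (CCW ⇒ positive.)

25

Apply Gauss's area formula: 2A = Σ (x_i·y_{i+1} − x_{i+1}·y_i), indices taken mod 5.
Σ = (32) + (-5) + (2) + (7) + (14) = 50
Signed area = Σ/2 = 25 (positive ⇒ counter-clockwise traversal).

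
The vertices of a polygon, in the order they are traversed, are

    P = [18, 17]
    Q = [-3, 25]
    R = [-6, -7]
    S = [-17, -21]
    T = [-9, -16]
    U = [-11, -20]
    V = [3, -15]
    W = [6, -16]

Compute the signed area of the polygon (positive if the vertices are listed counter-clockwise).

711.5

Σ = (501) + (171) + (7) + (83) + (4) + (225) + (42) + (390) = 1423
Signed area = Σ/2 = 711.5 (positive ⇒ counter-clockwise traversal).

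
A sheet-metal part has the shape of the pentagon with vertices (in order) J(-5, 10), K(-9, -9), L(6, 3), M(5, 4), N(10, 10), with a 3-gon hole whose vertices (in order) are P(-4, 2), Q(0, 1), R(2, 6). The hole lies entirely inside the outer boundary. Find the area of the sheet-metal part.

154.5

Outer boundary:
Apply the shoelace formula: 2A = Σ (x_i·y_{i+1} − x_{i+1}·y_i), indices taken mod 5.
Σ = (135) + (27) + (9) + (10) + (150) = 331
Area = |Σ|/2 = 165.5.
Hole:
Σ = (-4) + (-2) + (28) = 22
Area = |Σ|/2 = 11.
Net area = 165.5 − 11 = 154.5.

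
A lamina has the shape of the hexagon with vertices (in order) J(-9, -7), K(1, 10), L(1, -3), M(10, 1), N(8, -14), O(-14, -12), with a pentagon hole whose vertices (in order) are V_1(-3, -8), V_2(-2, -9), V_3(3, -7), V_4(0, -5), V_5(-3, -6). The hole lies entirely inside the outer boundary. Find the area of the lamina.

Outer boundary:
Apply the surveyor's formula: 2A = Σ (x_i·y_{i+1} − x_{i+1}·y_i), indices taken mod 6.
Σ = (-83) + (-13) + (31) + (-148) + (-292) + (-10) = -515
Area = |Σ|/2 = 257.5.
Hole:
Apply the shoelace formula: 2A = Σ (x_i·y_{i+1} − x_{i+1}·y_i), indices taken mod 5.
Σ = (11) + (41) + (-15) + (-15) + (6) = 28
Area = |Σ|/2 = 14.
Net area = 257.5 − 14 = 243.5.

243.5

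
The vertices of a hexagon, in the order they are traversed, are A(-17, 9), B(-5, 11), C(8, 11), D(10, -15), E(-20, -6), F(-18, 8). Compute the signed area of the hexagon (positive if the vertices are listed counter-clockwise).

-584.5

Cross-terms: -142, -143, -230, -360, -268, -26  ⇒  Σ = -1169
Signed area = Σ/2 = -584.5 (negative ⇒ clockwise traversal).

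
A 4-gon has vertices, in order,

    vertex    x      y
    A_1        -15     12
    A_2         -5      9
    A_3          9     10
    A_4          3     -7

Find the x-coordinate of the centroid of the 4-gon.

-43/69

Apply Gauss's area formula. First the cross-terms c_i = x_i·y_{i+1} − x_{i+1}·y_i:
  -75, -131, -93, -69  ⇒  2A = -368, A = -184.
Then Σ (x_i + x_{i+1})·c_i = 688, so x̄ = 688 / (6·(-184)) = -43/69.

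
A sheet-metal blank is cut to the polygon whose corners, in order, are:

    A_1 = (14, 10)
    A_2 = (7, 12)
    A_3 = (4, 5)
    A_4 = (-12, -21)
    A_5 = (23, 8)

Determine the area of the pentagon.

283

Σ = (98) + (-13) + (-24) + (387) + (118) = 566
Area = |Σ|/2 = 283.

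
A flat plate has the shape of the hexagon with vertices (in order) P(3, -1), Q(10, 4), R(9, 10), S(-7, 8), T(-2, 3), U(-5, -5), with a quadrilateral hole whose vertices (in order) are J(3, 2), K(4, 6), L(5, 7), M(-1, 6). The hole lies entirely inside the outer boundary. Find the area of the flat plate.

121.5

Outer boundary:
Apply Gauss's area formula: 2A = Σ (x_i·y_{i+1} − x_{i+1}·y_i), indices taken mod 6.
P→Q: (3)(4) − (10)(-1) = 22
Q→R: (10)(10) − (9)(4) = 64
R→S: (9)(8) − (-7)(10) = 142
S→T: (-7)(3) − (-2)(8) = -5
T→U: (-2)(-5) − (-5)(3) = 25
U→P: (-5)(-1) − (3)(-5) = 20
Σ = 268
Area = |Σ|/2 = 134.
Hole:
Σ = (10) + (-2) + (37) + (-20) = 25
Area = |Σ|/2 = 12.5.
Net area = 134 − 12.5 = 121.5.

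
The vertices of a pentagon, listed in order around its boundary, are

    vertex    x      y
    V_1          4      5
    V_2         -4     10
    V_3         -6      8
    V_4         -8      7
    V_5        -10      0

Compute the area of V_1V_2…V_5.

Apply Gauss's area formula: 2A = Σ (x_i·y_{i+1} − x_{i+1}·y_i), indices taken mod 5.
Cross-terms: 60, 28, 22, 70, -50  ⇒  Σ = 130
Area = |Σ|/2 = 65.

65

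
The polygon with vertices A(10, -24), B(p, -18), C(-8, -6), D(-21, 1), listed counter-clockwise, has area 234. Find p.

24

Write out the shoelace sum; only the two edges meeting at B involve p:
2·Area = [(10·(-18) − p·(-24)) + (p·(-6) − (-8)·(-18))] + 360
       = 18·p + 36 = 468
⇒ p = 24.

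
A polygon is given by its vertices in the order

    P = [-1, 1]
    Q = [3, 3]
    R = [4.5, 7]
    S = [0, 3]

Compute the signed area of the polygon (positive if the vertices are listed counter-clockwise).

Σ = (-6) + (7.5) + (13.5) + (3) = 18
Signed area = Σ/2 = 9 (positive ⇒ counter-clockwise traversal).

9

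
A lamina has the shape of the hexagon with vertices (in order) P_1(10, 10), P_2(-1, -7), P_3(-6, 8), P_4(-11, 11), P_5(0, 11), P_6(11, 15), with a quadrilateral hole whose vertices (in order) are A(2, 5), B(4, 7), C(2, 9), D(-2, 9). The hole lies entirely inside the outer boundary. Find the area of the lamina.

173

Outer boundary:
Σ = (-60) + (-50) + (22) + (-121) + (-121) + (-40) = -370
Area = |Σ|/2 = 185.
Hole:
Apply the surveyor's formula: 2A = Σ (x_i·y_{i+1} − x_{i+1}·y_i), indices taken mod 4.
Cross-terms: -6, 22, 36, -28  ⇒  Σ = 24
Area = |Σ|/2 = 12.
Net area = 185 − 12 = 173.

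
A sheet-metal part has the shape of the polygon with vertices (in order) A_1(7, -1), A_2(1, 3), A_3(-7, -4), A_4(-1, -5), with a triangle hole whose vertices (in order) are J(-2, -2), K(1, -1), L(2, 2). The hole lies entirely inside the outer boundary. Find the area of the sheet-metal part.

49

Outer boundary:
Σ = (22) + (17) + (31) + (36) = 106
Area = |Σ|/2 = 53.
Hole:
Apply the shoelace (surveyor's) formula: 2A = Σ (x_i·y_{i+1} − x_{i+1}·y_i), indices taken mod 3.
Cross-terms: 4, 4, 0  ⇒  Σ = 8
Area = |Σ|/2 = 4.
Net area = 53 − 4 = 49.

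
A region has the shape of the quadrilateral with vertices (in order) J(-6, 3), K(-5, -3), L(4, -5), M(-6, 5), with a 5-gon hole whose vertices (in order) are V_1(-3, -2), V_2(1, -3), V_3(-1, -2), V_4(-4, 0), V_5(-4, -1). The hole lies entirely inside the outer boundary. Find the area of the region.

32.5

Outer boundary:
J→K: (-6)(-3) − (-5)(3) = 33
K→L: (-5)(-5) − (4)(-3) = 37
L→M: (4)(5) − (-6)(-5) = -10
M→J: (-6)(3) − (-6)(5) = 12
Σ = 72
Area = |Σ|/2 = 36.
Hole:
Apply the shoelace formula: 2A = Σ (x_i·y_{i+1} − x_{i+1}·y_i), indices taken mod 5.
Σ = (11) + (-5) + (-8) + (4) + (5) = 7
Area = |Σ|/2 = 3.5.
Net area = 36 − 3.5 = 32.5.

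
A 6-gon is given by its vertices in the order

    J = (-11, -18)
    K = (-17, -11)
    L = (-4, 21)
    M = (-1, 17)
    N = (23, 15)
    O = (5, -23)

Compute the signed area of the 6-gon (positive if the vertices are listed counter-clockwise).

Apply the shoelace (surveyor's) formula: 2A = Σ (x_i·y_{i+1} − x_{i+1}·y_i), indices taken mod 6.
Σ = (-185) + (-401) + (-47) + (-406) + (-604) + (-343) = -1986
Signed area = Σ/2 = -993 (negative ⇒ clockwise traversal).

-993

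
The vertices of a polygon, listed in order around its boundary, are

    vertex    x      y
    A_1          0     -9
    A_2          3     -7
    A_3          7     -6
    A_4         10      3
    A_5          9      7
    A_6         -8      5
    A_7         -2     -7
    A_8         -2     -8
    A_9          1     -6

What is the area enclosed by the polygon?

Apply the shoelace formula: 2A = Σ (x_i·y_{i+1} − x_{i+1}·y_i), indices taken mod 9.
Σ = (27) + (31) + (81) + (43) + (101) + (66) + (2) + (20) + (-9) = 362
Area = |Σ|/2 = 181.

181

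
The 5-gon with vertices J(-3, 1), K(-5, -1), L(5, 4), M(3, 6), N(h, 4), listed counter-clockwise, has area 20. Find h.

-1

The doubled signed area Σ (x_i y_{i+1} − x_{i+1} y_i) is linear in h.
With h=0 it equals 35; the coefficient of h is -5 (from the two edges through N).
So -5·h + 35 = 2·20 = 40 ⇒ h = -1.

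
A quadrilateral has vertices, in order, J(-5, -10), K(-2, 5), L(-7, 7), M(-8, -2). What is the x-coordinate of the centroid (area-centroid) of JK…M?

-917/174

Apply the surveyor's formula. First the cross-terms c_i = x_i·y_{i+1} − x_{i+1}·y_i:
  -45, 21, 70, 70  ⇒  2A = 116, A = 58.
Then Σ (x_i + x_{i+1})·c_i = -1834, so x̄ = -1834 / (6·58) = -917/174.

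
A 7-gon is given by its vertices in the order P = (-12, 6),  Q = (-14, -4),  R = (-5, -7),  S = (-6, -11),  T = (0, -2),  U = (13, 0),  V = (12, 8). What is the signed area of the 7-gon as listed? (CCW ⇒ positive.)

266.5

Apply the shoelace (surveyor's) formula: 2A = Σ (x_i·y_{i+1} − x_{i+1}·y_i), indices taken mod 7.
P→Q: (-12)(-4) − (-14)(6) = 132
Q→R: (-14)(-7) − (-5)(-4) = 78
R→S: (-5)(-11) − (-6)(-7) = 13
S→T: (-6)(-2) − (0)(-11) = 12
T→U: (0)(0) − (13)(-2) = 26
U→V: (13)(8) − (12)(0) = 104
V→P: (12)(6) − (-12)(8) = 168
Σ = 533
Signed area = Σ/2 = 266.5 (positive ⇒ counter-clockwise traversal).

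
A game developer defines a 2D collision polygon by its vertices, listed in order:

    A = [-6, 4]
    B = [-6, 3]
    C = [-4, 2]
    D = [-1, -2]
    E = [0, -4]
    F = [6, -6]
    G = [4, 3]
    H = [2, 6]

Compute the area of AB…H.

74

Apply Gauss's area formula: 2A = Σ (x_i·y_{i+1} − x_{i+1}·y_i), indices taken mod 8.
Σ = (6) + (0) + (10) + (4) + (24) + (42) + (18) + (44) = 148
Area = |Σ|/2 = 74.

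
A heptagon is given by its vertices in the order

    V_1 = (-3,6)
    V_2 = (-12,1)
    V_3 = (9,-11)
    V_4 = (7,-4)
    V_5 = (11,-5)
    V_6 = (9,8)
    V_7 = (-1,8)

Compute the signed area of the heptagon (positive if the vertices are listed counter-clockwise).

Σ = (69) + (123) + (41) + (9) + (133) + (80) + (18) = 473
Signed area = Σ/2 = 236.5 (positive ⇒ counter-clockwise traversal).

236.5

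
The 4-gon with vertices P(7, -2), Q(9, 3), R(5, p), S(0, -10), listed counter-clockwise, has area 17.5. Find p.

-1

The doubled signed area Σ (x_i y_{i+1} − x_{i+1} y_i) is linear in p.
With p=0 it equals 44; the coefficient of p is 9 (from the two edges through R).
So 9·p + 44 = 2·17.5 = 35 ⇒ p = -1.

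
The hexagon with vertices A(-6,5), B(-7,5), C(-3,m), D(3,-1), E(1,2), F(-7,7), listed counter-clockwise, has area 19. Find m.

Write out the shoelace sum; only the two edges meeting at C involve m:
2·Area = [((-7)·m − (-3)·5) + ((-3)·(-1) − 3·m)] + 40
       = -10·m + 58 = 38
⇒ m = 2.

2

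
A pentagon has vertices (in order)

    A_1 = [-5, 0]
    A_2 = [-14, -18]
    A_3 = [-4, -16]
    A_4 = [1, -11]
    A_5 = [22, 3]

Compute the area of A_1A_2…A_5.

281

Σ = (90) + (152) + (60) + (245) + (15) = 562
Area = |Σ|/2 = 281.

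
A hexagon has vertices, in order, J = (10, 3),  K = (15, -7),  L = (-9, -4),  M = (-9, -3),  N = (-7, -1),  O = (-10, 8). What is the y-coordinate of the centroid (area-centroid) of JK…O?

-28/145

Apply the surveyor's formula. First the cross-terms c_i = x_i·y_{i+1} − x_{i+1}·y_i:
  -115, -123, -9, -12, -66, -110  ⇒  2A = -435, A = -217.5.
Then Σ (y_i + y_{i+1})·c_i = 252, so ȳ = 252 / (6·(-217.5)) = -28/145.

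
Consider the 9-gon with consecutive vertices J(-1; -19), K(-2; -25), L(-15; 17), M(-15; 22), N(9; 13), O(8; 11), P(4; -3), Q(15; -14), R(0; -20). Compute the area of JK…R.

Apply Gauss's area formula: 2A = Σ (x_i·y_{i+1} − x_{i+1}·y_i), indices taken mod 9.
Σ = (-13) + (-409) + (-75) + (-393) + (-5) + (-68) + (-11) + (-300) + (-20) = -1294
Area = |Σ|/2 = 647.

647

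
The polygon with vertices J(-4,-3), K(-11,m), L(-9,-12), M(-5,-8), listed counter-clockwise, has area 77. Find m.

Write out the shoelace sum; only the two edges meeting at K involve m:
2·Area = [((-4)·m − (-11)·(-3)) + ((-11)·(-12) − (-9)·m)] + -5
       = 5·m + 94 = 154
⇒ m = 12.

12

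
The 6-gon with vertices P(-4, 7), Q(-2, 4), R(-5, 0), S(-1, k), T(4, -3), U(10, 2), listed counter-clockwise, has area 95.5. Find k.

-6

The doubled signed area Σ (x_i y_{i+1} − x_{i+1} y_i) is linear in k.
With k=0 it equals 137; the coefficient of k is -9 (from the two edges through S).
So -9·k + 137 = 2·95.5 = 191 ⇒ k = -6.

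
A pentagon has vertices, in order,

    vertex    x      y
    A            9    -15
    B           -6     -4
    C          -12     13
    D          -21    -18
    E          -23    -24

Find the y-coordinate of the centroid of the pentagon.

-2237/222

Apply the shoelace formula. First the cross-terms c_i = x_i·y_{i+1} − x_{i+1}·y_i:
  -126, -126, 489, 90, 561  ⇒  2A = 888, A = 444.
Then Σ (y_i + y_{i+1})·c_i = -26844, so ȳ = -26844 / (6·444) = -2237/222.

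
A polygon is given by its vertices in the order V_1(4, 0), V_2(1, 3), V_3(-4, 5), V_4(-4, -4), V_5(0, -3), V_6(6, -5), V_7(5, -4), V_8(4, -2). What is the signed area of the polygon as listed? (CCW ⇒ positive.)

55

Apply the shoelace formula: 2A = Σ (x_i·y_{i+1} − x_{i+1}·y_i), indices taken mod 8.
V_1→V_2: (4)(3) − (1)(0) = 12
V_2→V_3: (1)(5) − (-4)(3) = 17
V_3→V_4: (-4)(-4) − (-4)(5) = 36
V_4→V_5: (-4)(-3) − (0)(-4) = 12
V_5→V_6: (0)(-5) − (6)(-3) = 18
V_6→V_7: (6)(-4) − (5)(-5) = 1
V_7→V_8: (5)(-2) − (4)(-4) = 6
V_8→V_1: (4)(0) − (4)(-2) = 8
Σ = 110
Signed area = Σ/2 = 55 (positive ⇒ counter-clockwise traversal).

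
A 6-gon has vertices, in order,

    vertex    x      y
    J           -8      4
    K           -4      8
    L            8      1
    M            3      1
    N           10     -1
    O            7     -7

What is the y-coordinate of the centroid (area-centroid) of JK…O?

Apply the shoelace formula. First the cross-terms c_i = x_i·y_{i+1} − x_{i+1}·y_i:
  -48, -68, 5, -13, -63, -28  ⇒  2A = -215, A = -107.5.
Then Σ (y_i + y_{i+1})·c_i = -590, so ȳ = -590 / (6·(-107.5)) = 118/129.

118/129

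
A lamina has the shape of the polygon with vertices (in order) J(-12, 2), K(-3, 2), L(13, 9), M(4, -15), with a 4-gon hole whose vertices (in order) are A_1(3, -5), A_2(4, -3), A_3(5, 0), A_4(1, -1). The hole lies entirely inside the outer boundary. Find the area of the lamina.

227.5

Outer boundary:
Apply Gauss's area formula: 2A = Σ (x_i·y_{i+1} − x_{i+1}·y_i), indices taken mod 4.
J→K: (-12)(2) − (-3)(2) = -18
K→L: (-3)(9) − (13)(2) = -53
L→M: (13)(-15) − (4)(9) = -231
M→J: (4)(2) − (-12)(-15) = -172
Σ = -474
Area = |Σ|/2 = 237.
Hole:
Σ = (11) + (15) + (-5) + (-2) = 19
Area = |Σ|/2 = 9.5.
Net area = 237 − 9.5 = 227.5.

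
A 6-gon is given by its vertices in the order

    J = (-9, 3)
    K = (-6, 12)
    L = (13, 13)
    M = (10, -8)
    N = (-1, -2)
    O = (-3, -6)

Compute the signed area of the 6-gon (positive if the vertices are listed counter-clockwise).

-324.5

Apply the surveyor's formula: 2A = Σ (x_i·y_{i+1} − x_{i+1}·y_i), indices taken mod 6.
Σ = (-90) + (-234) + (-234) + (-28) + (0) + (-63) = -649
Signed area = Σ/2 = -324.5 (negative ⇒ clockwise traversal).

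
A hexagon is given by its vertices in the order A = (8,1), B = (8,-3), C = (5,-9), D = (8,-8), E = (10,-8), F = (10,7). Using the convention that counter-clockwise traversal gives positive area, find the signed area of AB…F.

31.5

Σ = (-32) + (-57) + (32) + (16) + (150) + (-46) = 63
Signed area = Σ/2 = 31.5 (positive ⇒ counter-clockwise traversal).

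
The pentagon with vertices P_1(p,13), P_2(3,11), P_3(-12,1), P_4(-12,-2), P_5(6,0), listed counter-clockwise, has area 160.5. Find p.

9

The doubled signed area Σ (x_i y_{i+1} − x_{i+1} y_i) is linear in p.
With p=0 it equals 222; the coefficient of p is 11 (from the two edges through P_1).
So 11·p + 222 = 2·160.5 = 321 ⇒ p = 9.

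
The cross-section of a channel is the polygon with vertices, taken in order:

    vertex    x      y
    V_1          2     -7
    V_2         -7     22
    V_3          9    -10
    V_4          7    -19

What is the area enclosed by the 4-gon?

122.5

Apply the shoelace formula: 2A = Σ (x_i·y_{i+1} − x_{i+1}·y_i), indices taken mod 4.
Σ = (-5) + (-128) + (-101) + (-11) = -245
Area = |Σ|/2 = 122.5.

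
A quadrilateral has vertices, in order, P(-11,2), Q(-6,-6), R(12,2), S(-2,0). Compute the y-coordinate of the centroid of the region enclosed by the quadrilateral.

-4/3

Apply the shoelace (surveyor's) formula. First the cross-terms c_i = x_i·y_{i+1} − x_{i+1}·y_i:
  78, 60, 4, -4  ⇒  2A = 138, A = 69.
Then Σ (y_i + y_{i+1})·c_i = -552, so ȳ = -552 / (6·69) = -4/3.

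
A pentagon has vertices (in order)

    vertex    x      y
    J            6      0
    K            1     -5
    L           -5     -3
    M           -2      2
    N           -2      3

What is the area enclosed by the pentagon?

47

Apply the shoelace (surveyor's) formula: 2A = Σ (x_i·y_{i+1} − x_{i+1}·y_i), indices taken mod 5.
Σ = (-30) + (-28) + (-16) + (-2) + (-18) = -94
Area = |Σ|/2 = 47.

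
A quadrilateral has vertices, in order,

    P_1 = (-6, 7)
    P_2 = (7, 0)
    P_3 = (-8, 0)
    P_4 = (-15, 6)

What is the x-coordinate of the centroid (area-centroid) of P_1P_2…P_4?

Apply the shoelace (surveyor's) formula. First the cross-terms c_i = x_i·y_{i+1} − x_{i+1}·y_i:
  -49, 0, -48, -69  ⇒  2A = -166, A = -83.
Then Σ (x_i + x_{i+1})·c_i = 2504, so x̄ = 2504 / (6·(-83)) = -1252/249.

-1252/249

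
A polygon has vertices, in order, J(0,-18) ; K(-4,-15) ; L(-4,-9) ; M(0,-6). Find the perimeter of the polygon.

28

|JK| = √((-4)² + (3)²) = √25 = 5
|KL| = √((0)² + (6)²) = √36 = 6
|LM| = √((4)² + (3)²) = √25 = 5
|MJ| = √((0)² + (-12)²) = √144 = 12
Perimeter = 5 + 6 + 5 + 12 = 28.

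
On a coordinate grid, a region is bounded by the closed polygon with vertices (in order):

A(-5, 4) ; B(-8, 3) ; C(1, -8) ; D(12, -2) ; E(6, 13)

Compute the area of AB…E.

214.5

A→B: (-5)(3) − (-8)(4) = 17
B→C: (-8)(-8) − (1)(3) = 61
C→D: (1)(-2) − (12)(-8) = 94
D→E: (12)(13) − (6)(-2) = 168
E→A: (6)(4) − (-5)(13) = 89
Σ = 429
Area = |Σ|/2 = 214.5.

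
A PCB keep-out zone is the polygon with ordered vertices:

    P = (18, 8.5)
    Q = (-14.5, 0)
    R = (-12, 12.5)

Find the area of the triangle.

192.5

P→Q: (18)(0) − (-14.5)(8.5) = 123.25
Q→R: (-14.5)(12.5) − (-12)(0) = -181.25
R→P: (-12)(8.5) − (18)(12.5) = -327
Σ = -385
Area = |Σ|/2 = 192.5.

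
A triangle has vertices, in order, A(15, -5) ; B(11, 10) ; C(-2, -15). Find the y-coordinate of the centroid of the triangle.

-10/3

Apply the surveyor's formula. First the cross-terms c_i = x_i·y_{i+1} − x_{i+1}·y_i:
  205, -145, 235  ⇒  2A = 295, A = 147.5.
Then Σ (y_i + y_{i+1})·c_i = -2950, so ȳ = -2950 / (6·147.5) = -10/3.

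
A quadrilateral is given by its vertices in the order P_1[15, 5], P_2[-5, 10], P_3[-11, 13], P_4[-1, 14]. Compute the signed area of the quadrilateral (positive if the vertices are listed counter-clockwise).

-68

Cross-terms: 175, 45, -141, -215  ⇒  Σ = -136
Signed area = Σ/2 = -68 (negative ⇒ clockwise traversal).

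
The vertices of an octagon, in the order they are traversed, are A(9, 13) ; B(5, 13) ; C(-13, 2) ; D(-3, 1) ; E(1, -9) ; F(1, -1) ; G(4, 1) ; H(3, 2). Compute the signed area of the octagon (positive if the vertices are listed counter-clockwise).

144.5

Apply the shoelace (surveyor's) formula: 2A = Σ (x_i·y_{i+1} − x_{i+1}·y_i), indices taken mod 8.
A→B: (9)(13) − (5)(13) = 52
B→C: (5)(2) − (-13)(13) = 179
C→D: (-13)(1) − (-3)(2) = -7
D→E: (-3)(-9) − (1)(1) = 26
E→F: (1)(-1) − (1)(-9) = 8
F→G: (1)(1) − (4)(-1) = 5
G→H: (4)(2) − (3)(1) = 5
H→A: (3)(13) − (9)(2) = 21
Σ = 289
Signed area = Σ/2 = 144.5 (positive ⇒ counter-clockwise traversal).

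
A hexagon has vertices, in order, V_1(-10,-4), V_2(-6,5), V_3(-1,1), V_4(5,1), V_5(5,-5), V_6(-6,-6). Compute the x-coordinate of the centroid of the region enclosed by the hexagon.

-167/69

Apply the surveyor's formula. First the cross-terms c_i = x_i·y_{i+1} − x_{i+1}·y_i:
  -74, -1, -6, -30, -60, -36  ⇒  2A = -207, A = -103.5.
Then Σ (x_i + x_{i+1})·c_i = 1503, so x̄ = 1503 / (6·(-103.5)) = -167/69.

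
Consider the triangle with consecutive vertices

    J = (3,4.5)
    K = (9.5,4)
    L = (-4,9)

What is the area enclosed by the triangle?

12.875

Σ = (-30.75) + (101.5) + (-45) = 25.75
Area = |Σ|/2 = 12.875.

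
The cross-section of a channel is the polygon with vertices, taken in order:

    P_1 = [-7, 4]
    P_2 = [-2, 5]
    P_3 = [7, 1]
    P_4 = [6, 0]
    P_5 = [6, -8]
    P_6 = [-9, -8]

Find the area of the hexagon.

165

Apply the shoelace formula: 2A = Σ (x_i·y_{i+1} − x_{i+1}·y_i), indices taken mod 6.
Σ = (-27) + (-37) + (-6) + (-48) + (-120) + (-92) = -330
Area = |Σ|/2 = 165.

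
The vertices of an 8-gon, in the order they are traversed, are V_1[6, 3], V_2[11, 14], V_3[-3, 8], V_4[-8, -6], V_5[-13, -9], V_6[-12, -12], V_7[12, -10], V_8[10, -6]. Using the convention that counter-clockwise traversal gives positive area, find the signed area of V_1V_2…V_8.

331.5

Σ = (51) + (130) + (82) + (-6) + (48) + (264) + (28) + (66) = 663
Signed area = Σ/2 = 331.5 (positive ⇒ counter-clockwise traversal).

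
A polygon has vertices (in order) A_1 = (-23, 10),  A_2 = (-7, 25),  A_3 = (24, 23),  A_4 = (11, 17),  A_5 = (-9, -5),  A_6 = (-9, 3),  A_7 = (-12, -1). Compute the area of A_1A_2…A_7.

A_1→A_2: (-23)(25) − (-7)(10) = -505
A_2→A_3: (-7)(23) − (24)(25) = -761
A_3→A_4: (24)(17) − (11)(23) = 155
A_4→A_5: (11)(-5) − (-9)(17) = 98
A_5→A_6: (-9)(3) − (-9)(-5) = -72
A_6→A_7: (-9)(-1) − (-12)(3) = 45
A_7→A_1: (-12)(10) − (-23)(-1) = -143
Σ = -1183
Area = |Σ|/2 = 591.5.

591.5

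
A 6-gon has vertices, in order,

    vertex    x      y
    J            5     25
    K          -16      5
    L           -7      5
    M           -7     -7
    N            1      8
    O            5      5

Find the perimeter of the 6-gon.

|JK| = √((-21)² + (-20)²) = √841 = 29
|KL| = √((9)² + (0)²) = √81 = 9
|LM| = √((0)² + (-12)²) = √144 = 12
|MN| = √((8)² + (15)²) = √289 = 17
|NO| = √((4)² + (-3)²) = √25 = 5
|OJ| = √((0)² + (20)²) = √400 = 20
Perimeter = 29 + 9 + 12 + 17 + 5 + 20 = 92.

92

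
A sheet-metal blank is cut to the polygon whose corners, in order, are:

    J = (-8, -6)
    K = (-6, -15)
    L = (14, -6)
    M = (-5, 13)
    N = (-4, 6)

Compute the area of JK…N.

Apply the shoelace (surveyor's) formula: 2A = Σ (x_i·y_{i+1} − x_{i+1}·y_i), indices taken mod 5.
Σ = (84) + (246) + (152) + (22) + (72) = 576
Area = |Σ|/2 = 288.

288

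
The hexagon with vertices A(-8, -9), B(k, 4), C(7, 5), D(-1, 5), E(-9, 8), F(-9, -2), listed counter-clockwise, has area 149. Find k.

9

The doubled signed area Σ (x_i y_{i+1} − x_{i+1} y_i) is linear in k.
With k=0 it equals 172; the coefficient of k is 14 (from the two edges through B).
So 14·k + 172 = 2·149 = 298 ⇒ k = 9.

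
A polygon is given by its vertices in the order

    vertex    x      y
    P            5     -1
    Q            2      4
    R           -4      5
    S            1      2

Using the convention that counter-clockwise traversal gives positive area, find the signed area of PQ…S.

Apply Gauss's area formula: 2A = Σ (x_i·y_{i+1} − x_{i+1}·y_i), indices taken mod 4.
Σ = (22) + (26) + (-13) + (-11) = 24
Signed area = Σ/2 = 12 (positive ⇒ counter-clockwise traversal).

12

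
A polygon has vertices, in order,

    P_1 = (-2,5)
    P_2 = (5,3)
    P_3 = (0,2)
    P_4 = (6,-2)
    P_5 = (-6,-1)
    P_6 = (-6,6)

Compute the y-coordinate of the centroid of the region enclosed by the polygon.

184/111

Apply the shoelace (surveyor's) formula. First the cross-terms c_i = x_i·y_{i+1} − x_{i+1}·y_i:
  -31, 10, -12, -18, -42, -18  ⇒  2A = -111, A = -55.5.
Then Σ (y_i + y_{i+1})·c_i = -552, so ȳ = -552 / (6·(-55.5)) = 184/111.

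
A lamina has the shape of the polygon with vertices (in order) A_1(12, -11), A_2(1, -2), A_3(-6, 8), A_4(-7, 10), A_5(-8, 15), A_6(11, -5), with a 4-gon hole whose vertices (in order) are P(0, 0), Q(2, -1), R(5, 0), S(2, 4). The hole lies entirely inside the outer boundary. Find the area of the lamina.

103.5

Outer boundary:
Σ = (-13) + (-4) + (-4) + (-25) + (-125) + (-61) = -232
Area = |Σ|/2 = 116.
Hole:
Apply the shoelace formula: 2A = Σ (x_i·y_{i+1} − x_{i+1}·y_i), indices taken mod 4.
Cross-terms: 0, 5, 20, 0  ⇒  Σ = 25
Area = |Σ|/2 = 12.5.
Net area = 116 − 12.5 = 103.5.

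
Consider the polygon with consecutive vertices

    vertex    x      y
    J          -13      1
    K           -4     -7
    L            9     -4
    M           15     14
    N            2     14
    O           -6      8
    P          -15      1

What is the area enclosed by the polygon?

Σ = (95) + (79) + (186) + (182) + (100) + (114) + (-2) = 754
Area = |Σ|/2 = 377.

377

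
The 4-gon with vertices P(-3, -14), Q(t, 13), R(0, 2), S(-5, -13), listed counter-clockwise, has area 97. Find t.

12

The doubled signed area Σ (x_i y_{i+1} − x_{i+1} y_i) is linear in t.
With t=0 it equals 2; the coefficient of t is 16 (from the two edges through Q).
So 16·t + 2 = 2·97 = 194 ⇒ t = 12.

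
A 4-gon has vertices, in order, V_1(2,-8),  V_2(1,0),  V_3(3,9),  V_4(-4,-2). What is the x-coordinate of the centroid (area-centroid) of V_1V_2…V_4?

Apply the surveyor's formula. First the cross-terms c_i = x_i·y_{i+1} − x_{i+1}·y_i:
  8, 9, 30, 36  ⇒  2A = 83, A = 41.5.
Then Σ (x_i + x_{i+1})·c_i = -42, so x̄ = -42 / (6·41.5) = -14/83.

-14/83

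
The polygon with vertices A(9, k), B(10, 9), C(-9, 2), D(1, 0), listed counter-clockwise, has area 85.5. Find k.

1

The doubled signed area Σ (x_i y_{i+1} − x_{i+1} y_i) is linear in k.
With k=0 it equals 180; the coefficient of k is -9 (from the two edges through A).
So -9·k + 180 = 2·85.5 = 171 ⇒ k = 1.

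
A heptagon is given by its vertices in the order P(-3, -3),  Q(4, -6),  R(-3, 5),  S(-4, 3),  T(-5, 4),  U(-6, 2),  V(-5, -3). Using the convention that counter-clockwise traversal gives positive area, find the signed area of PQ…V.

Σ = (30) + (2) + (11) + (-1) + (14) + (28) + (6) = 90
Signed area = Σ/2 = 45 (positive ⇒ counter-clockwise traversal).

45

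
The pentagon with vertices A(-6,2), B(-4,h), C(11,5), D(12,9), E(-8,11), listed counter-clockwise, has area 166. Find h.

Write out the shoelace sum; only the two edges meeting at B involve h:
2·Area = [((-6)·h − (-4)·2) + ((-4)·5 − 11·h)] + 293
       = -17·h + 281 = 332
⇒ h = -3.

-3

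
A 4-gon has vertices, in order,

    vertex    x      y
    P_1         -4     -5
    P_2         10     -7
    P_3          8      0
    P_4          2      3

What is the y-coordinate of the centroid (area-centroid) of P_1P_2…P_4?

Apply Gauss's area formula. First the cross-terms c_i = x_i·y_{i+1} − x_{i+1}·y_i:
  78, 56, 24, 2  ⇒  2A = 160, A = 80.
Then Σ (y_i + y_{i+1})·c_i = -1260, so ȳ = -1260 / (6·80) = -2.625.

-2.625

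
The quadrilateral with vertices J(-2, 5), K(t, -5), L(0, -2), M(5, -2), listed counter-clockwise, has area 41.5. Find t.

Write out the shoelace sum; only the two edges meeting at K involve t:
2·Area = [((-2)·(-5) − t·5) + (t·(-2) − 0·(-5))] + 31
       = -7·t + 41 = 83
⇒ t = -6.

-6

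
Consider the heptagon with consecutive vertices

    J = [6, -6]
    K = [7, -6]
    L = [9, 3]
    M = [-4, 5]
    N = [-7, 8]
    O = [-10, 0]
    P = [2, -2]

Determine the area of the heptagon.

J→K: (6)(-6) − (7)(-6) = 6
K→L: (7)(3) − (9)(-6) = 75
L→M: (9)(5) − (-4)(3) = 57
M→N: (-4)(8) − (-7)(5) = 3
N→O: (-7)(0) − (-10)(8) = 80
O→P: (-10)(-2) − (2)(0) = 20
P→J: (2)(-6) − (6)(-2) = 0
Σ = 241
Area = |Σ|/2 = 120.5.

120.5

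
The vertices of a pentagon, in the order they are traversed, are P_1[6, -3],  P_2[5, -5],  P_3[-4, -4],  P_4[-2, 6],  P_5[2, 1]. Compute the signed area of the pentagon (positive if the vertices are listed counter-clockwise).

Σ = (-15) + (-40) + (-32) + (-14) + (-12) = -113
Signed area = Σ/2 = -56.5 (negative ⇒ clockwise traversal).

-56.5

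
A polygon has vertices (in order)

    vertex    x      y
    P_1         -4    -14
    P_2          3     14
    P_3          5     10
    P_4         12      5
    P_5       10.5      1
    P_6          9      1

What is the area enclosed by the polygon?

Apply Gauss's area formula: 2A = Σ (x_i·y_{i+1} − x_{i+1}·y_i), indices taken mod 6.
Cross-terms: -14, -40, -95, -40.5, 1.5, -122  ⇒  Σ = -310
Area = |Σ|/2 = 155.

155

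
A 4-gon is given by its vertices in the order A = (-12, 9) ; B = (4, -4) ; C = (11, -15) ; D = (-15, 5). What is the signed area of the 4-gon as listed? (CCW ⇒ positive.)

Apply Gauss's area formula: 2A = Σ (x_i·y_{i+1} − x_{i+1}·y_i), indices taken mod 4.
Cross-terms: 12, -16, -170, -75  ⇒  Σ = -249
Signed area = Σ/2 = -124.5 (negative ⇒ clockwise traversal).

-124.5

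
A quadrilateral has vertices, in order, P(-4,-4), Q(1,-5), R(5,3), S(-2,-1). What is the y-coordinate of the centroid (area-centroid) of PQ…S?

-290/171

Apply the shoelace (surveyor's) formula. First the cross-terms c_i = x_i·y_{i+1} − x_{i+1}·y_i:
  24, 28, 1, 4  ⇒  2A = 57, A = 28.5.
Then Σ (y_i + y_{i+1})·c_i = -290, so ȳ = -290 / (6·28.5) = -290/171.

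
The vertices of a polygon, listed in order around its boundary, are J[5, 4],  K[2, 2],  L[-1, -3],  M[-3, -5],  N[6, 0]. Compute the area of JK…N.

24

Apply the shoelace (surveyor's) formula: 2A = Σ (x_i·y_{i+1} − x_{i+1}·y_i), indices taken mod 5.
Σ = (2) + (-4) + (-4) + (30) + (24) = 48
Area = |Σ|/2 = 24.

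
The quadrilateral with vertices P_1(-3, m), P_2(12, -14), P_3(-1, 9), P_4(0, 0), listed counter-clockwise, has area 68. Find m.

Write out the shoelace sum; only the two edges meeting at P_1 involve m:
2·Area = [(0·m − (-3)·0) + ((-3)·(-14) − 12·m)] + 94
       = -12·m + 136 = 136
⇒ m = 0.

0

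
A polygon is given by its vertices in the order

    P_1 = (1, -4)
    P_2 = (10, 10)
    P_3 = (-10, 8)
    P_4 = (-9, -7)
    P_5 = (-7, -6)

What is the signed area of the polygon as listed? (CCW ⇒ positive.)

Σ = (50) + (180) + (142) + (5) + (34) = 411
Signed area = Σ/2 = 205.5 (positive ⇒ counter-clockwise traversal).

205.5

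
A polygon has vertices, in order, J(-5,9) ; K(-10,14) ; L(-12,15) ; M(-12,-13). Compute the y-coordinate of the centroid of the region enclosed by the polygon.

782/201

Apply the shoelace (surveyor's) formula. First the cross-terms c_i = x_i·y_{i+1} − x_{i+1}·y_i:
  20, 18, 336, -173  ⇒  2A = 201, A = 100.5.
Then Σ (y_i + y_{i+1})·c_i = 2346, so ȳ = 2346 / (6·100.5) = 782/201.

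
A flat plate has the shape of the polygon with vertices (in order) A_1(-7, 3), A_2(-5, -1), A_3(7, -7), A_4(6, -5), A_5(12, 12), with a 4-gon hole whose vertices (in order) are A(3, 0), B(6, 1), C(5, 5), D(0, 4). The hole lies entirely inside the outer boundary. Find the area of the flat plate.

143.5

Outer boundary:
Apply Gauss's area formula: 2A = Σ (x_i·y_{i+1} − x_{i+1}·y_i), indices taken mod 5.
Σ = (22) + (42) + (7) + (132) + (120) = 323
Area = |Σ|/2 = 161.5.
Hole:
Apply Gauss's area formula: 2A = Σ (x_i·y_{i+1} − x_{i+1}·y_i), indices taken mod 4.
Σ = (3) + (25) + (20) + (-12) = 36
Area = |Σ|/2 = 18.
Net area = 161.5 − 18 = 143.5.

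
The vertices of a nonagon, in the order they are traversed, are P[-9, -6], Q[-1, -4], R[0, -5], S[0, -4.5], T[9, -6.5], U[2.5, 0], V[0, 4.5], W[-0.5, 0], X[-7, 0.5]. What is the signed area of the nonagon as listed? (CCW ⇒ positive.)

Apply Gauss's area formula: 2A = Σ (x_i·y_{i+1} − x_{i+1}·y_i), indices taken mod 9.
P→Q: (-9)(-4) − (-1)(-6) = 30
Q→R: (-1)(-5) − (0)(-4) = 5
R→S: (0)(-4.5) − (0)(-5) = 0
S→T: (0)(-6.5) − (9)(-4.5) = 40.5
T→U: (9)(0) − (2.5)(-6.5) = 16.25
U→V: (2.5)(4.5) − (0)(0) = 11.25
V→W: (0)(0) − (-0.5)(4.5) = 2.25
W→X: (-0.5)(0.5) − (-7)(0) = -0.25
X→P: (-7)(-6) − (-9)(0.5) = 46.5
Σ = 151.5
Signed area = Σ/2 = 75.75 (positive ⇒ counter-clockwise traversal).

75.75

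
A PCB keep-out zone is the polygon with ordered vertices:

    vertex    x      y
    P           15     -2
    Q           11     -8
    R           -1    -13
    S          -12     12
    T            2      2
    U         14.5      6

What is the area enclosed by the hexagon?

300.5

Apply the surveyor's formula: 2A = Σ (x_i·y_{i+1} − x_{i+1}·y_i), indices taken mod 6.
Σ = (-98) + (-151) + (-168) + (-48) + (-17) + (-119) = -601
Area = |Σ|/2 = 300.5.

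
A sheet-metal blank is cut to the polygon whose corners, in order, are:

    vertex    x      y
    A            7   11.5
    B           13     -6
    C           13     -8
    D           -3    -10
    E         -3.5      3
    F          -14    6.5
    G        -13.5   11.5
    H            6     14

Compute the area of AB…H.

A→B: (7)(-6) − (13)(11.5) = -191.5
B→C: (13)(-8) − (13)(-6) = -26
C→D: (13)(-10) − (-3)(-8) = -154
D→E: (-3)(3) − (-3.5)(-10) = -44
E→F: (-3.5)(6.5) − (-14)(3) = 19.25
F→G: (-14)(11.5) − (-13.5)(6.5) = -73.25
G→H: (-13.5)(14) − (6)(11.5) = -258
H→A: (6)(11.5) − (7)(14) = -29
Σ = -756.5
Area = |Σ|/2 = 378.25.

378.25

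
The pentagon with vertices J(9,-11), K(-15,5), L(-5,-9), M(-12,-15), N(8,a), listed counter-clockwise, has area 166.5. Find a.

The doubled signed area Σ (x_i y_{i+1} − x_{i+1} y_i) is linear in a.
With a=0 it equals 39; the coefficient of a is -21 (from the two edges through N).
So -21·a + 39 = 2·166.5 = 333 ⇒ a = -14.

-14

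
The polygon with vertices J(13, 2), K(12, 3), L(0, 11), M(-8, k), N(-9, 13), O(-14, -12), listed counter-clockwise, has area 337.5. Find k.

14

The doubled signed area Σ (x_i y_{i+1} − x_{i+1} y_i) is linear in k.
With k=0 it equals 549; the coefficient of k is 9 (from the two edges through M).
So 9·k + 549 = 2·337.5 = 675 ⇒ k = 14.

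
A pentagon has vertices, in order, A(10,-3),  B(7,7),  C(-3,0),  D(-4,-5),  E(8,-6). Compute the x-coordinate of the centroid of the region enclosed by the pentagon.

Apply Gauss's area formula. First the cross-terms c_i = x_i·y_{i+1} − x_{i+1}·y_i:
  91, 21, 15, 64, 36  ⇒  2A = 227, A = 113.5.
Then Σ (x_i + x_{i+1})·c_i = 2430, so x̄ = 2430 / (6·113.5) = 810/227.

810/227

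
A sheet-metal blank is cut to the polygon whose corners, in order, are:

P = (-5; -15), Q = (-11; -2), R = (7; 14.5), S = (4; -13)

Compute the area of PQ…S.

287.25

Apply Gauss's area formula: 2A = Σ (x_i·y_{i+1} − x_{i+1}·y_i), indices taken mod 4.
Σ = (-155) + (-145.5) + (-149) + (-125) = -574.5
Area = |Σ|/2 = 287.25.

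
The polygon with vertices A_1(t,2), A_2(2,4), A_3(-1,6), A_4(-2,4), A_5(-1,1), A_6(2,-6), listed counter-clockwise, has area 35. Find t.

4

The doubled signed area Σ (x_i y_{i+1} − x_{i+1} y_i) is linear in t.
With t=0 it equals 30; the coefficient of t is 10 (from the two edges through A_1).
So 10·t + 30 = 2·35 = 70 ⇒ t = 4.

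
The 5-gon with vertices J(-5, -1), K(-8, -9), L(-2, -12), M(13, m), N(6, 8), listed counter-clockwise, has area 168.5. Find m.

The doubled signed area Σ (x_i y_{i+1} − x_{i+1} y_i) is linear in m.
With m=0 it equals 409; the coefficient of m is -8 (from the two edges through M).
So -8·m + 409 = 2·168.5 = 337 ⇒ m = 9.

9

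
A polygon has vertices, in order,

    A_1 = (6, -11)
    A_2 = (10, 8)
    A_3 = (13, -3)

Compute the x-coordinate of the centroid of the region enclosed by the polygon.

Apply Gauss's area formula. First the cross-terms c_i = x_i·y_{i+1} − x_{i+1}·y_i:
  158, -134, -125  ⇒  2A = -101, A = -50.5.
Then Σ (x_i + x_{i+1})·c_i = -2929, so x̄ = -2929 / (6·(-50.5)) = 29/3.

29/3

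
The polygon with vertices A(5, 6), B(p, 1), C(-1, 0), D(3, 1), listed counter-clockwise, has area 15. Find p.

The doubled signed area Σ (x_i y_{i+1} − x_{i+1} y_i) is linear in p.
With p=0 it equals 18; the coefficient of p is -6 (from the two edges through B).
So -6·p + 18 = 2·15 = 30 ⇒ p = -2.

-2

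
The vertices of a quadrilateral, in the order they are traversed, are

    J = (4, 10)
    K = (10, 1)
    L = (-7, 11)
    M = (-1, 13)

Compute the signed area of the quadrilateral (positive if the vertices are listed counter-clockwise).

Apply Gauss's area formula: 2A = Σ (x_i·y_{i+1} − x_{i+1}·y_i), indices taken mod 4.
Σ = (-96) + (117) + (-80) + (-62) = -121
Signed area = Σ/2 = -60.5 (negative ⇒ clockwise traversal).

-60.5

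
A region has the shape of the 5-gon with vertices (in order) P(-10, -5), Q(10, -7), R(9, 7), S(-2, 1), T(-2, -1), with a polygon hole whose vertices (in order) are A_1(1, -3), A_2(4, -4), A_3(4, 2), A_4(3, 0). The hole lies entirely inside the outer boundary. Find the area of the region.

131.5

Outer boundary:
Σ = (120) + (133) + (23) + (4) + (0) = 280
Area = |Σ|/2 = 140.
Hole:
Apply Gauss's area formula: 2A = Σ (x_i·y_{i+1} − x_{i+1}·y_i), indices taken mod 4.
Σ = (8) + (24) + (-6) + (-9) = 17
Area = |Σ|/2 = 8.5.
Net area = 140 − 8.5 = 131.5.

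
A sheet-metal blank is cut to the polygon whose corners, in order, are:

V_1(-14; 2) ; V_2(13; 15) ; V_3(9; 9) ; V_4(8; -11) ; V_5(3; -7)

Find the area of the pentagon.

270

V_1→V_2: (-14)(15) − (13)(2) = -236
V_2→V_3: (13)(9) − (9)(15) = -18
V_3→V_4: (9)(-11) − (8)(9) = -171
V_4→V_5: (8)(-7) − (3)(-11) = -23
V_5→V_1: (3)(2) − (-14)(-7) = -92
Σ = -540
Area = |Σ|/2 = 270.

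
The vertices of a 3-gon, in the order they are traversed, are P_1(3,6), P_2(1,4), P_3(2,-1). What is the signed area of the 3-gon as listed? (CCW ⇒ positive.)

6

P_1→P_2: (3)(4) − (1)(6) = 6
P_2→P_3: (1)(-1) − (2)(4) = -9
P_3→P_1: (2)(6) − (3)(-1) = 15
Σ = 12
Signed area = Σ/2 = 6 (positive ⇒ counter-clockwise traversal).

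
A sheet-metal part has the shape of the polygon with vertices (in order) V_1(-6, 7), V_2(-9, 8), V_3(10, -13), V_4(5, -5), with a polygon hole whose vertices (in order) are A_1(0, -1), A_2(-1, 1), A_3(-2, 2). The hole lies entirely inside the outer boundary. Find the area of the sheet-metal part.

Outer boundary:
Cross-terms: 15, 37, 15, 5  ⇒  Σ = 72
Area = |Σ|/2 = 36.
Hole:
Cross-terms: -1, 0, 2  ⇒  Σ = 1
Area = |Σ|/2 = 0.5.
Net area = 36 − 0.5 = 35.5.

35.5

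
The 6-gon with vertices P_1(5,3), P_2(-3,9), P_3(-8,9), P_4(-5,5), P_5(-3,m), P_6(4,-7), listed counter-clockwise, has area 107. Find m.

-3

The doubled signed area Σ (x_i y_{i+1} − x_{i+1} y_i) is linear in m.
With m=0 it equals 187; the coefficient of m is -9 (from the two edges through P_5).
So -9·m + 187 = 2·107 = 214 ⇒ m = -3.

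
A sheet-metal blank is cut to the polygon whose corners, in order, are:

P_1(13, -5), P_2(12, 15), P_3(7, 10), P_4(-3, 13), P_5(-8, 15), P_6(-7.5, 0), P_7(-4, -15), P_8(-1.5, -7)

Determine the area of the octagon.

389.5

Σ = (255) + (15) + (121) + (59) + (112.5) + (112.5) + (5.5) + (98.5) = 779
Area = |Σ|/2 = 389.5.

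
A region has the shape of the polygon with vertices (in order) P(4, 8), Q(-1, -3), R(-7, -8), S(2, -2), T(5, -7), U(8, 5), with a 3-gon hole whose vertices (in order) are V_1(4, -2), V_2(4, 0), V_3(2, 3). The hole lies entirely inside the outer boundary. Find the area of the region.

Outer boundary:
Apply Gauss's area formula: 2A = Σ (x_i·y_{i+1} − x_{i+1}·y_i), indices taken mod 6.
Σ = (-4) + (-13) + (30) + (-4) + (81) + (44) = 134
Area = |Σ|/2 = 67.
Hole:
Apply the shoelace (surveyor's) formula: 2A = Σ (x_i·y_{i+1} − x_{i+1}·y_i), indices taken mod 3.
Cross-terms: 8, 12, -16  ⇒  Σ = 4
Area = |Σ|/2 = 2.
Net area = 67 − 2 = 65.

65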